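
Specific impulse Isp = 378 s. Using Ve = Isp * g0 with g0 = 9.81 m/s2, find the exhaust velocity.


Ve = Isp * g0 = 378 * 9.81 = 3708.2 m/s

3708.2 m/s


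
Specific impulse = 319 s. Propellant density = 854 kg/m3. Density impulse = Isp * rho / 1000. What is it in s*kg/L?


rho*Isp = 319 * 854 / 1000 = 272 s*kg/L

272 s*kg/L


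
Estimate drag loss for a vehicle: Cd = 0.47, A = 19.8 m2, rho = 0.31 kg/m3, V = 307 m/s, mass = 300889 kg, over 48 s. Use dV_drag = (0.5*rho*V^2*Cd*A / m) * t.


D = 0.5 * 0.31 * 307^2 * 0.47 * 19.8 = 135947.59 N
a = 135947.59 / 300889 = 0.4518 m/s2
dV = 0.4518 * 48 = 21.7 m/s

21.7 m/s


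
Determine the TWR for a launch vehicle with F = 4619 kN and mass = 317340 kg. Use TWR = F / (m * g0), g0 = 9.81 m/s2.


TWR = 4619000 / (317340 * 9.81) = 1.48

1.48


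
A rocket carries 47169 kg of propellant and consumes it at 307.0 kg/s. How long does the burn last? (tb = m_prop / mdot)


tb = 47169 / 307.0 = 153.6 s

153.6 s


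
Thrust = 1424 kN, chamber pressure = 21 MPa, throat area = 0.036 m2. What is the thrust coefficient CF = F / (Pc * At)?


CF = 1424000 / (21e6 * 0.036) = 1.88

1.88


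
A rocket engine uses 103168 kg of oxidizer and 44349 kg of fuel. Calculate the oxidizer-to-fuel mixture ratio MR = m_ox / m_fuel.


MR = 103168 / 44349 = 2.33

2.33


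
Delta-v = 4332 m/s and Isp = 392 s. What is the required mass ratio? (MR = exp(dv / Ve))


Ve = 392 * 9.81 = 3845.52 m/s
MR = exp(4332 / 3845.52) = 3.085

3.085


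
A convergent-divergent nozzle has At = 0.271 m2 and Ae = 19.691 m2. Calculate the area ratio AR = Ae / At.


AR = 19.691 / 0.271 = 72.7

72.7


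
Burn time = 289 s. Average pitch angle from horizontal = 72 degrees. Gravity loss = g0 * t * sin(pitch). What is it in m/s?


GL = 9.81 * 289 * sin(72 deg) = 2696 m/s

2696 m/s


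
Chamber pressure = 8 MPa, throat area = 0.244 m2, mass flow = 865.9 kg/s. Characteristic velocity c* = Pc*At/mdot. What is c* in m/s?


c* = 8e6 * 0.244 / 865.9 = 2254 m/s

2254 m/s


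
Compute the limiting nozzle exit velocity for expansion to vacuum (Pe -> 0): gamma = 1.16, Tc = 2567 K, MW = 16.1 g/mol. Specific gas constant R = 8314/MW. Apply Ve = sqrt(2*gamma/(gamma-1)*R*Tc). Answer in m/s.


R = 8314 / 16.1 = 516.4 J/(kg.K)
Ve = sqrt(2 * 1.16 / (1.16 - 1) * 516.4 * 2567) = 4384 m/s

4384 m/s


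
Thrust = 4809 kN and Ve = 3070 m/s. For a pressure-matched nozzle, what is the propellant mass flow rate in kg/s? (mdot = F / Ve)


mdot = F / Ve = 4809000 / 3070 = 1566.4 kg/s

1566.4 kg/s


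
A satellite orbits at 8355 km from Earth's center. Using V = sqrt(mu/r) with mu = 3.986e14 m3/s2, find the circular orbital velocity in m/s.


V = sqrt(3.986e14 / 8355000) = 6907 m/s

6907 m/s


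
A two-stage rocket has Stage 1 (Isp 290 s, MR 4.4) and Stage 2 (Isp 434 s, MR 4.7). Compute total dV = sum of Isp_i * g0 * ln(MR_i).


dV1 = 290 * 9.81 * ln(4.4) = 4215.0 m/s
dV2 = 434 * 9.81 * ln(4.7) = 6588.8 m/s
Total dV = 4215.0 + 6588.8 = 10803.8 m/s ~ 10804 m/s

10804 m/s


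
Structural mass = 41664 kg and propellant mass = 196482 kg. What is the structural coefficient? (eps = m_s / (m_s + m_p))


eps = 41664 / (41664 + 196482) = 0.175

0.175


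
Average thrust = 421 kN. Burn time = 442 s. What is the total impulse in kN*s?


It = 421 * 442 = 186082 kN*s

186082 kN*s


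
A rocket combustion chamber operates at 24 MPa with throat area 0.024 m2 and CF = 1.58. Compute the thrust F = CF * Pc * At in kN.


F = 1.58 * 24e6 * 0.024 = 910080.0 N = 910.1 kN

910.1 kN


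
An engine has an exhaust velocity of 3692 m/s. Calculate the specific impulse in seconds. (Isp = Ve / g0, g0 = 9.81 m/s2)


Isp = Ve / g0 = 3692 / 9.81 = 376.4 s

376.4 s


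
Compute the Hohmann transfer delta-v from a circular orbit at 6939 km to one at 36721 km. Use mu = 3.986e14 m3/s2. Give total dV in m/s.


V1 = sqrt(mu/r1) = 7579.14 m/s
dV1 = V1*(sqrt(2*r2/(r1+r2)) - 1) = 2250.79 m/s
V2 = sqrt(mu/r2) = 3294.67 m/s
dV2 = V2*(1 - sqrt(2*r1/(r1+r2))) = 1437.15 m/s
Total dV = 3688 m/s

3688 m/s


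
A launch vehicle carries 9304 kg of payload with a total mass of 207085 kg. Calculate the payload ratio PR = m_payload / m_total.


PR = 9304 / 207085 = 0.0449

0.0449


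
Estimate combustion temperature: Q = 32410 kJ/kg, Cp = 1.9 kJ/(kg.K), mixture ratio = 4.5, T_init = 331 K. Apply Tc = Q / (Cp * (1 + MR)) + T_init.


Tc = 32410 / (1.9 * (1 + 4.5)) + 331 = 3432 K

3432 K


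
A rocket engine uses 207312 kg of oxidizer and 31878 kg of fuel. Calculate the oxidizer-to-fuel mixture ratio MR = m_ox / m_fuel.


MR = 207312 / 31878 = 6.5

6.5


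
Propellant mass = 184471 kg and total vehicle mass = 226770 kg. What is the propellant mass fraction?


PMF = 184471 / 226770 = 0.813

0.813


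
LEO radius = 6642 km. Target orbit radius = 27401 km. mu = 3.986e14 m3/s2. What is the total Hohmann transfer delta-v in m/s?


V1 = sqrt(mu/r1) = 7746.74 m/s
dV1 = V1*(sqrt(2*r2/(r1+r2)) - 1) = 2082.12 m/s
V2 = sqrt(mu/r2) = 3814.04 m/s
dV2 = V2*(1 - sqrt(2*r1/(r1+r2))) = 1431.52 m/s
Total dV = 3514 m/s

3514 m/s


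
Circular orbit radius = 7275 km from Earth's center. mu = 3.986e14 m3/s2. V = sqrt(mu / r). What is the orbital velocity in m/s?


V = sqrt(3.986e14 / 7275000) = 7402 m/s

7402 m/s


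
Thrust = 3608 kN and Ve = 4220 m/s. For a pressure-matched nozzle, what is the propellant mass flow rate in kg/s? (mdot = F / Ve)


mdot = F / Ve = 3608000 / 4220 = 855.0 kg/s

855.0 kg/s


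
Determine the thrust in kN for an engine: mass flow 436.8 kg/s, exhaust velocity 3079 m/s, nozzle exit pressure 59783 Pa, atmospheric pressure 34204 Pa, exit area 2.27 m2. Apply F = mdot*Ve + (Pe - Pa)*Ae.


F = 436.8 * 3079 + (59783 - 34204) * 2.27 = 1.4030e+06 N = 1403.0 kN

1403.0 kN


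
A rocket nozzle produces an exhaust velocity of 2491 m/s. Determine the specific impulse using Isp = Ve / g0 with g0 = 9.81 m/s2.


Isp = Ve / g0 = 2491 / 9.81 = 253.9 s

253.9 s


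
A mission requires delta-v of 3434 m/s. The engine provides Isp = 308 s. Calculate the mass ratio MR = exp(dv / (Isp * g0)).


Ve = 308 * 9.81 = 3021.48 m/s
MR = exp(3434 / 3021.48) = 3.116

3.116


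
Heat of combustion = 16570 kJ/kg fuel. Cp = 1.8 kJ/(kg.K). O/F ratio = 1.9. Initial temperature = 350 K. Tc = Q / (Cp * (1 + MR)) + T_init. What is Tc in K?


Tc = 16570 / (1.8 * (1 + 1.9)) + 350 = 3524 K

3524 K


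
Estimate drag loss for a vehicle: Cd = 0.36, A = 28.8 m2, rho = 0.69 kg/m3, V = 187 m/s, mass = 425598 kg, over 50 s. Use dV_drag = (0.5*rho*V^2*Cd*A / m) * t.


D = 0.5 * 0.69 * 187^2 * 0.36 * 28.8 = 125082.71 N
a = 125082.71 / 425598 = 0.2939 m/s2
dV = 0.2939 * 50 = 14.7 m/s

14.7 m/s


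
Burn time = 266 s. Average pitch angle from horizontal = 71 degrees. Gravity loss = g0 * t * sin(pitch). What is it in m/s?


GL = 9.81 * 266 * sin(71 deg) = 2467 m/s

2467 m/s


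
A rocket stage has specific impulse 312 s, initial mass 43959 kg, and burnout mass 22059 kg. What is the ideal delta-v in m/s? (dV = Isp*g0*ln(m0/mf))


Ve = 312 * 9.81 = 3060.72 m/s
dV = 3060.72 * ln(43959/22059) = 2110 m/s

2110 m/s


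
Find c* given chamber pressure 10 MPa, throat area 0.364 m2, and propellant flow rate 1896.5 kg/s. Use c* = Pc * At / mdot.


c* = 10e6 * 0.364 / 1896.5 = 1919 m/s

1919 m/s


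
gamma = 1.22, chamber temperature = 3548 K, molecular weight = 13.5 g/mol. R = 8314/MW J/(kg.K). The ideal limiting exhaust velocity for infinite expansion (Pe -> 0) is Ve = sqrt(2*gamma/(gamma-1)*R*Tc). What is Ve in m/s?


R = 8314 / 13.5 = 615.85 J/(kg.K)
Ve = sqrt(2 * 1.22 / (1.22 - 1) * 615.85 * 3548) = 4923 m/s

4923 m/s


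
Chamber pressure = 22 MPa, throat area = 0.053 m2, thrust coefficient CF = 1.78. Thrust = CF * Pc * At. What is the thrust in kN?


F = 1.78 * 22e6 * 0.053 = 2.0755e+06 N = 2075.5 kN

2075.5 kN


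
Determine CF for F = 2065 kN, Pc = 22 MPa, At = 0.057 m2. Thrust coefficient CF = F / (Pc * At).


CF = 2065000 / (22e6 * 0.057) = 1.65

1.65


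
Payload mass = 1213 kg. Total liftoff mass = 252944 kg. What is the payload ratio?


PR = 1213 / 252944 = 0.0048

0.0048


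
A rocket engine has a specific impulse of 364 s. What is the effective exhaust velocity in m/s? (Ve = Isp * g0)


Ve = Isp * g0 = 364 * 9.81 = 3570.8 m/s

3570.8 m/s


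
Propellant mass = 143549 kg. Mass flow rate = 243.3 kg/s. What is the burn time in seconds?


tb = 143549 / 243.3 = 590.0 s

590.0 s


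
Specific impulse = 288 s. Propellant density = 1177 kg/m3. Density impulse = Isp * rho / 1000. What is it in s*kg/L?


rho*Isp = 288 * 1177 / 1000 = 339 s*kg/L

339 s*kg/L


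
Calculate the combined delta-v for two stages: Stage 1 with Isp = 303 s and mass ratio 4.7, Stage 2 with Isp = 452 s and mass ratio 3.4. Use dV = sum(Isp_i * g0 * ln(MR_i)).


dV1 = 303 * 9.81 * ln(4.7) = 4600.0 m/s
dV2 = 452 * 9.81 * ln(3.4) = 5426.4 m/s
Total dV = 4600.0 + 5426.4 = 10026.4 m/s ~ 10026 m/s

10026 m/s


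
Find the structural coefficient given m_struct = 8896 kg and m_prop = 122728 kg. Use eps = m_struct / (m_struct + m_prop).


eps = 8896 / (8896 + 122728) = 0.0676

0.0676


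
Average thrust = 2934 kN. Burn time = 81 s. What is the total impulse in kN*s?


It = 2934 * 81 = 237654 kN*s

237654 kN*s


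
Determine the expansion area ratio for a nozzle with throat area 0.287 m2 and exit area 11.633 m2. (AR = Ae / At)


AR = 11.633 / 0.287 = 40.5

40.5


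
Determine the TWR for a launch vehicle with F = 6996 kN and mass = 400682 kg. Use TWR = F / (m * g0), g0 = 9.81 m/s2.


TWR = 6996000 / (400682 * 9.81) = 1.78

1.78


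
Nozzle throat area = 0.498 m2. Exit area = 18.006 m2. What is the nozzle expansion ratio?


AR = 18.006 / 0.498 = 36.2

36.2


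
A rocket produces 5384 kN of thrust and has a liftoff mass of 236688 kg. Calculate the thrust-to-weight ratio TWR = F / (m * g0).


TWR = 5384000 / (236688 * 9.81) = 2.32

2.32


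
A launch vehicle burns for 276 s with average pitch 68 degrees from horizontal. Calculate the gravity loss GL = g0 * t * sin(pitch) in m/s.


GL = 9.81 * 276 * sin(68 deg) = 2510 m/s

2510 m/s


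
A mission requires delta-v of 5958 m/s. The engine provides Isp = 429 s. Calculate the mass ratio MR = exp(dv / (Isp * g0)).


Ve = 429 * 9.81 = 4208.49 m/s
MR = exp(5958 / 4208.49) = 4.119

4.119


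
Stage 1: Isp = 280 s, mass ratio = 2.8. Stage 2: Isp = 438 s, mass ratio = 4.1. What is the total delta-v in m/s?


dV1 = 280 * 9.81 * ln(2.8) = 2828.2 m/s
dV2 = 438 * 9.81 * ln(4.1) = 6062.7 m/s
Total dV = 2828.2 + 6062.7 = 8890.9 m/s ~ 8891 m/s

8891 m/s


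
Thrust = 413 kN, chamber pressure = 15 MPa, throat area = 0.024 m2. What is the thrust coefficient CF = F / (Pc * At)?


CF = 413000 / (15e6 * 0.024) = 1.15

1.15


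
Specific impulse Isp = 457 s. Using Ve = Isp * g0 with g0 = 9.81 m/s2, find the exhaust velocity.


Ve = Isp * g0 = 457 * 9.81 = 4483.2 m/s

4483.2 m/s


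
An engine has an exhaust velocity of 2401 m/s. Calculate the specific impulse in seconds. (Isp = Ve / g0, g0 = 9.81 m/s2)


Isp = Ve / g0 = 2401 / 9.81 = 244.8 s

244.8 s


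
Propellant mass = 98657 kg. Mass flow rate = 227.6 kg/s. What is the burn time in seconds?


tb = 98657 / 227.6 = 433.5 s

433.5 s


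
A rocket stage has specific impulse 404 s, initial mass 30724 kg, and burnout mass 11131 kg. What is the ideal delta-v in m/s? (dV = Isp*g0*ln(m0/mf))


Ve = 404 * 9.81 = 3963.24 m/s
dV = 3963.24 * ln(30724/11131) = 4024 m/s

4024 m/s


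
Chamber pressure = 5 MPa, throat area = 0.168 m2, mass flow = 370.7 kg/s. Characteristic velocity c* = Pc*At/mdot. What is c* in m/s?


c* = 5e6 * 0.168 / 370.7 = 2266 m/s

2266 m/s


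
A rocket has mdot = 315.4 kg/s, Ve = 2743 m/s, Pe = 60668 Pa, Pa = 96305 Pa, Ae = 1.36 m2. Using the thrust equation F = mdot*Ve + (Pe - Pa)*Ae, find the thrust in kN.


F = 315.4 * 2743 + (60668 - 96305) * 1.36 = 816676.0 N = 816.7 kN

816.7 kN


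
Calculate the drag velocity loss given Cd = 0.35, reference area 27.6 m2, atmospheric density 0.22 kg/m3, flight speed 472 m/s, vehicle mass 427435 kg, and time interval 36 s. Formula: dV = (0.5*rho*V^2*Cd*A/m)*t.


D = 0.5 * 0.22 * 472^2 * 0.35 * 27.6 = 236730.28 N
a = 236730.28 / 427435 = 0.5538 m/s2
dV = 0.5538 * 36 = 19.9 m/s

19.9 m/s


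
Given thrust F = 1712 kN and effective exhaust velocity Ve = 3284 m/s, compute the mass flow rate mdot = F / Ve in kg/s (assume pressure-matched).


mdot = F / Ve = 1712000 / 3284 = 521.3 kg/s

521.3 kg/s


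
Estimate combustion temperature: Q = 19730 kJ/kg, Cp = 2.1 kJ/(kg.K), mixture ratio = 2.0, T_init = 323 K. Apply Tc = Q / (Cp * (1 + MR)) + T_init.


Tc = 19730 / (2.1 * (1 + 2.0)) + 323 = 3455 K

3455 K


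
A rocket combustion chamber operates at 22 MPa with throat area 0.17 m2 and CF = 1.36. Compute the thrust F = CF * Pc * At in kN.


F = 1.36 * 22e6 * 0.17 = 5.0864e+06 N = 5086.4 kN

5086.4 kN


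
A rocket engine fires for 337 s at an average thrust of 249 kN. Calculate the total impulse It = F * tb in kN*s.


It = 249 * 337 = 83913 kN*s

83913 kN*s


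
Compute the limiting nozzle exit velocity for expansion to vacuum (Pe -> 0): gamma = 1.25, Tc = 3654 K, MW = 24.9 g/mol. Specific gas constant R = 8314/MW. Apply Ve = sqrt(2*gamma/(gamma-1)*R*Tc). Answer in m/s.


R = 8314 / 24.9 = 333.9 J/(kg.K)
Ve = sqrt(2 * 1.25 / (1.25 - 1) * 333.9 * 3654) = 3493 m/s

3493 m/s


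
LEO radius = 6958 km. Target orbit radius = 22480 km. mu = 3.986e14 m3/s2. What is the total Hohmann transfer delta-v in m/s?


V1 = sqrt(mu/r1) = 7568.79 m/s
dV1 = V1*(sqrt(2*r2/(r1+r2)) - 1) = 1784.95 m/s
V2 = sqrt(mu/r2) = 4210.86 m/s
dV2 = V2*(1 - sqrt(2*r1/(r1+r2))) = 1315.69 m/s
Total dV = 3101 m/s

3101 m/s


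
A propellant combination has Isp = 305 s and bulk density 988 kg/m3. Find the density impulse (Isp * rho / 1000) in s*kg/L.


rho*Isp = 305 * 988 / 1000 = 301 s*kg/L

301 s*kg/L


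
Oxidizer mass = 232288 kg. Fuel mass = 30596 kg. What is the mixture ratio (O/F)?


MR = 232288 / 30596 = 7.59

7.59


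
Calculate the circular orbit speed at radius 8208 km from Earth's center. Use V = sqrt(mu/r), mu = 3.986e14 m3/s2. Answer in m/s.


V = sqrt(3.986e14 / 8208000) = 6969 m/s

6969 m/s


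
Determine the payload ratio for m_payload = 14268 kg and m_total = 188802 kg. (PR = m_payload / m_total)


PR = 14268 / 188802 = 0.0756

0.0756


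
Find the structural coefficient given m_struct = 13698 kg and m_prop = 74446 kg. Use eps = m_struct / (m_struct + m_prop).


eps = 13698 / (13698 + 74446) = 0.1554

0.1554


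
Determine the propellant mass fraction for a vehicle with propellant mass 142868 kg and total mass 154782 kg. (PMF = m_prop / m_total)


PMF = 142868 / 154782 = 0.923

0.923


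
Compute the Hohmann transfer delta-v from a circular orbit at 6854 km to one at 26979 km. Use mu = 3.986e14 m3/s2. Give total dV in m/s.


V1 = sqrt(mu/r1) = 7626.0 m/s
dV1 = V1*(sqrt(2*r2/(r1+r2)) - 1) = 2004.62 m/s
V2 = sqrt(mu/r2) = 3843.76 m/s
dV2 = V2*(1 - sqrt(2*r1/(r1+r2))) = 1397.1 m/s
Total dV = 3402 m/s

3402 m/s


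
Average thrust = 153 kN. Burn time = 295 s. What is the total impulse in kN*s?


It = 153 * 295 = 45135 kN*s

45135 kN*s


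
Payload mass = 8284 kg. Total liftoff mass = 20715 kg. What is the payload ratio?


PR = 8284 / 20715 = 0.3999

0.3999


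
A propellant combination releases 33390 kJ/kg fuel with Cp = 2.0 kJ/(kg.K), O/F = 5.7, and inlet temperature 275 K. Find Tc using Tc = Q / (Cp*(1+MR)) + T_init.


Tc = 33390 / (2.0 * (1 + 5.7)) + 275 = 2767 K

2767 K


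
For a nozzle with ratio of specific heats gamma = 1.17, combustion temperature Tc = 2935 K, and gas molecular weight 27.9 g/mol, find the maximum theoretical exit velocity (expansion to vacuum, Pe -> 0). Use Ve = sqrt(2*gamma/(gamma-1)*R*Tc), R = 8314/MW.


R = 8314 / 27.9 = 297.99 J/(kg.K)
Ve = sqrt(2 * 1.17 / (1.17 - 1) * 297.99 * 2935) = 3470 m/s

3470 m/s


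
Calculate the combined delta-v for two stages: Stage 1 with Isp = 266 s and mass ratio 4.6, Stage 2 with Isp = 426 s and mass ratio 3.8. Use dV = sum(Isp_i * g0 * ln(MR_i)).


dV1 = 266 * 9.81 * ln(4.6) = 3982.2 m/s
dV2 = 426 * 9.81 * ln(3.8) = 5579.0 m/s
Total dV = 3982.2 + 5579.0 = 9561.2 m/s ~ 9561 m/s

9561 m/s


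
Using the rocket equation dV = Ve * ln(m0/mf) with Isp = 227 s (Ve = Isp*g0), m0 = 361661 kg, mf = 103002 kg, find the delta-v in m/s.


Ve = 227 * 9.81 = 2226.87 m/s
dV = 2226.87 * ln(361661/103002) = 2797 m/s

2797 m/s


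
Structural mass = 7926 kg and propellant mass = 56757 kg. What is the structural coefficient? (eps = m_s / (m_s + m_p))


eps = 7926 / (7926 + 56757) = 0.1225

0.1225


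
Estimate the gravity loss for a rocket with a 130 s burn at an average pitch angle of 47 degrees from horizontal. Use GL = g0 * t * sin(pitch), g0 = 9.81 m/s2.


GL = 9.81 * 130 * sin(47 deg) = 933 m/s

933 m/s


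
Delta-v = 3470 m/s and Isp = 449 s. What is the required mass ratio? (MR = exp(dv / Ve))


Ve = 449 * 9.81 = 4404.69 m/s
MR = exp(3470 / 4404.69) = 2.199

2.199


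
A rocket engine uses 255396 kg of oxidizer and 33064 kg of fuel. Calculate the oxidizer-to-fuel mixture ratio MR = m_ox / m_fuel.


MR = 255396 / 33064 = 7.72

7.72


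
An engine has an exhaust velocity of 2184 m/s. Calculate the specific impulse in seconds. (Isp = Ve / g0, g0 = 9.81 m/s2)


Isp = Ve / g0 = 2184 / 9.81 = 222.6 s

222.6 s


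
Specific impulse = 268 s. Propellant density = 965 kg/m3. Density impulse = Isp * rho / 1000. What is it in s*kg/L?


rho*Isp = 268 * 965 / 1000 = 259 s*kg/L

259 s*kg/L


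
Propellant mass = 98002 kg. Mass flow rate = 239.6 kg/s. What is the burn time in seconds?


tb = 98002 / 239.6 = 409.0 s

409.0 s


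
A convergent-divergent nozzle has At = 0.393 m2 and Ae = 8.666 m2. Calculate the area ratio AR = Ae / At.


AR = 8.666 / 0.393 = 22.1

22.1


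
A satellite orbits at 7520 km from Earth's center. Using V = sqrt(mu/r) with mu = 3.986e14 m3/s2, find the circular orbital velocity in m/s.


V = sqrt(3.986e14 / 7520000) = 7280 m/s

7280 m/s


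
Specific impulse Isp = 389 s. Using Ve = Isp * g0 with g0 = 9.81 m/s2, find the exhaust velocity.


Ve = Isp * g0 = 389 * 9.81 = 3816.1 m/s

3816.1 m/s


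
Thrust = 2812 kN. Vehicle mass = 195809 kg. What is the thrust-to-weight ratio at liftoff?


TWR = 2812000 / (195809 * 9.81) = 1.46

1.46


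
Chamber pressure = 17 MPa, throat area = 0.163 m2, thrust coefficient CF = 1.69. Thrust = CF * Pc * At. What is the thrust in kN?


F = 1.69 * 17e6 * 0.163 = 4.6830e+06 N = 4683.0 kN

4683.0 kN


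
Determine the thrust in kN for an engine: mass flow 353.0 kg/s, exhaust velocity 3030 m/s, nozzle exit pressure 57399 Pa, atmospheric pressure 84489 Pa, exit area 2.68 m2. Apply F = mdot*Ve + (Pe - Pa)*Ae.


F = 353.0 * 3030 + (57399 - 84489) * 2.68 = 996989.0 N = 997.0 kN

997.0 kN


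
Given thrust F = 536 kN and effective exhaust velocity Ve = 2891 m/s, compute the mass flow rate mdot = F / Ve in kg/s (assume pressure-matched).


mdot = F / Ve = 536000 / 2891 = 185.4 kg/s

185.4 kg/s


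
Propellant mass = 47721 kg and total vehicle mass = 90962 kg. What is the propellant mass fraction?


PMF = 47721 / 90962 = 0.525

0.525


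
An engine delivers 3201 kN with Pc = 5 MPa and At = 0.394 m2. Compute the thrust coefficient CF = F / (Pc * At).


CF = 3201000 / (5e6 * 0.394) = 1.62

1.62


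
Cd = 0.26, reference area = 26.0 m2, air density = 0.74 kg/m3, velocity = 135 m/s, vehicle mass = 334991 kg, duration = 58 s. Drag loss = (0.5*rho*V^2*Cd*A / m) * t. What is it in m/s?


D = 0.5 * 0.74 * 135^2 * 0.26 * 26.0 = 45584.37 N
a = 45584.37 / 334991 = 0.1361 m/s2
dV = 0.1361 * 58 = 7.9 m/s

7.9 m/s


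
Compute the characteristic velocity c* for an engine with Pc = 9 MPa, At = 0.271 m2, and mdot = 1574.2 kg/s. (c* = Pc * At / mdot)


c* = 9e6 * 0.271 / 1574.2 = 1549 m/s

1549 m/s


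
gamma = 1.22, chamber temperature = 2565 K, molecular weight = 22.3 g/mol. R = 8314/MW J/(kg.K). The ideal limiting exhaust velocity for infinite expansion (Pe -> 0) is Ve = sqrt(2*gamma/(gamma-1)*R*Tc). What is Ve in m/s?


R = 8314 / 22.3 = 372.83 J/(kg.K)
Ve = sqrt(2 * 1.22 / (1.22 - 1) * 372.83 * 2565) = 3257 m/s

3257 m/s


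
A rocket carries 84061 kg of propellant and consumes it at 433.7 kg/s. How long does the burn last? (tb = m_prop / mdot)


tb = 84061 / 433.7 = 193.8 s

193.8 s


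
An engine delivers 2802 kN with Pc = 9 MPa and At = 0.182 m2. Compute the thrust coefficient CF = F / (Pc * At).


CF = 2802000 / (9e6 * 0.182) = 1.71

1.71


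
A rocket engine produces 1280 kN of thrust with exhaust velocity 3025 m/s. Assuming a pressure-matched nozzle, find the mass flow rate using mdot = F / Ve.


mdot = F / Ve = 1280000 / 3025 = 423.1 kg/s

423.1 kg/s


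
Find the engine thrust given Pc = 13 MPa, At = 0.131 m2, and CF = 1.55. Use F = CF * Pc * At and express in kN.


F = 1.55 * 13e6 * 0.131 = 2.6397e+06 N = 2639.7 kN

2639.7 kN


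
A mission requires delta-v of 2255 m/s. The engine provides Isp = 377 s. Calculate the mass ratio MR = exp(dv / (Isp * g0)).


Ve = 377 * 9.81 = 3698.37 m/s
MR = exp(2255 / 3698.37) = 1.84

1.84


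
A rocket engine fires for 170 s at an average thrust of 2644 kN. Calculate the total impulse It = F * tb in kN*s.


It = 2644 * 170 = 449480 kN*s

449480 kN*s


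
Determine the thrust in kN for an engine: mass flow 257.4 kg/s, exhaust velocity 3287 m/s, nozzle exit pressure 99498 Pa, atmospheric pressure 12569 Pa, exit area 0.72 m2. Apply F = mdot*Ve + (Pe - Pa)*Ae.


F = 257.4 * 3287 + (99498 - 12569) * 0.72 = 908663.0 N = 908.7 kN

908.7 kN


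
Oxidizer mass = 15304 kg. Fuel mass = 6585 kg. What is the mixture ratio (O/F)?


MR = 15304 / 6585 = 2.32

2.32


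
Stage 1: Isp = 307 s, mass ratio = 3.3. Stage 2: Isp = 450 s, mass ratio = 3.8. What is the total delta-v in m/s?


dV1 = 307 * 9.81 * ln(3.3) = 3595.7 m/s
dV2 = 450 * 9.81 * ln(3.8) = 5893.4 m/s
Total dV = 3595.7 + 5893.4 = 9489.1 m/s ~ 9489 m/s

9489 m/s


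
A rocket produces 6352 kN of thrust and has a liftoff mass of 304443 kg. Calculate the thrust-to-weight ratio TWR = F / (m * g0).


TWR = 6352000 / (304443 * 9.81) = 2.13

2.13


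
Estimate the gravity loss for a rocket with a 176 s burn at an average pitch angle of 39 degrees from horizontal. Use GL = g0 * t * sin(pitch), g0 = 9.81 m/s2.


GL = 9.81 * 176 * sin(39 deg) = 1087 m/s

1087 m/s


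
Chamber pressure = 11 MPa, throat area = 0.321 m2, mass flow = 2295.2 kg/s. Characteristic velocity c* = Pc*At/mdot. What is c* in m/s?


c* = 11e6 * 0.321 / 2295.2 = 1538 m/s

1538 m/s


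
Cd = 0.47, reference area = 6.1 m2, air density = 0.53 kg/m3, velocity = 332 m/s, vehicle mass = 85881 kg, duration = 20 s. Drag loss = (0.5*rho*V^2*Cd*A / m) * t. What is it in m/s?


D = 0.5 * 0.53 * 332^2 * 0.47 * 6.1 = 83743.24 N
a = 83743.24 / 85881 = 0.9751 m/s2
dV = 0.9751 * 20 = 19.5 m/s

19.5 m/s


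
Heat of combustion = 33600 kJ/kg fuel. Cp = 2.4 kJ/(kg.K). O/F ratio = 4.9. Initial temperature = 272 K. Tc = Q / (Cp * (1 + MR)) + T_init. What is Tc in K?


Tc = 33600 / (2.4 * (1 + 4.9)) + 272 = 2645 K

2645 K


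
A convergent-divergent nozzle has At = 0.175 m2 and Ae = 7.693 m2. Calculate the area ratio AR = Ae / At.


AR = 7.693 / 0.175 = 44.0

44.0


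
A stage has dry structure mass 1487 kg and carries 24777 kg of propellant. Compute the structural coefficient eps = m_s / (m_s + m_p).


eps = 1487 / (1487 + 24777) = 0.0566

0.0566


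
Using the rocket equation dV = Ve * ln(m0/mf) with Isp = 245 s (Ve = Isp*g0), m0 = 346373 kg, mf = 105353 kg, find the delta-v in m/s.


Ve = 245 * 9.81 = 2403.45 m/s
dV = 2403.45 * ln(346373/105353) = 2861 m/s

2861 m/s


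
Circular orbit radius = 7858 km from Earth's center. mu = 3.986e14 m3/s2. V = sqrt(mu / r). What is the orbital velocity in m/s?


V = sqrt(3.986e14 / 7858000) = 7122 m/s

7122 m/s


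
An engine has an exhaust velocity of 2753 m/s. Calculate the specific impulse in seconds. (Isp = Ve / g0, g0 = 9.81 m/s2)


Isp = Ve / g0 = 2753 / 9.81 = 280.6 s

280.6 s


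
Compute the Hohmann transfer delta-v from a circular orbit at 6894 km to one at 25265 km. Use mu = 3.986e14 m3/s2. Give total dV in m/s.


V1 = sqrt(mu/r1) = 7603.84 m/s
dV1 = V1*(sqrt(2*r2/(r1+r2)) - 1) = 1927.55 m/s
V2 = sqrt(mu/r2) = 3972.0 m/s
dV2 = V2*(1 - sqrt(2*r1/(r1+r2))) = 1371.19 m/s
Total dV = 3299 m/s

3299 m/s


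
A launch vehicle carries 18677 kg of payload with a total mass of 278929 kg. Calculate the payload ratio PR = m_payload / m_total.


PR = 18677 / 278929 = 0.067

0.067


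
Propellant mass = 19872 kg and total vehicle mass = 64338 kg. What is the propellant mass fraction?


PMF = 19872 / 64338 = 0.309

0.309


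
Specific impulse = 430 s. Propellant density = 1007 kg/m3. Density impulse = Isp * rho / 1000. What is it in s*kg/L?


rho*Isp = 430 * 1007 / 1000 = 433 s*kg/L

433 s*kg/L


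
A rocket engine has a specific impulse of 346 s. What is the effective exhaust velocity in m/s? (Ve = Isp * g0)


Ve = Isp * g0 = 346 * 9.81 = 3394.3 m/s

3394.3 m/s


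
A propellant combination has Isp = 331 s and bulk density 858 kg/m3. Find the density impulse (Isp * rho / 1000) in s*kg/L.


rho*Isp = 331 * 858 / 1000 = 284 s*kg/L

284 s*kg/L


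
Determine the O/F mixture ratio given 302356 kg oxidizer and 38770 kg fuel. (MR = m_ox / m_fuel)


MR = 302356 / 38770 = 7.8

7.8


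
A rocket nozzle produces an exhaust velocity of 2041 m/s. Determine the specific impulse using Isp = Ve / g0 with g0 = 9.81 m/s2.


Isp = Ve / g0 = 2041 / 9.81 = 208.1 s

208.1 s


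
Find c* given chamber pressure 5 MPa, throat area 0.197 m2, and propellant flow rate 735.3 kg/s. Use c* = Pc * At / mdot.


c* = 5e6 * 0.197 / 735.3 = 1340 m/s

1340 m/s


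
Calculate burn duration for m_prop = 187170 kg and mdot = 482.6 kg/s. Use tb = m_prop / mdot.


tb = 187170 / 482.6 = 387.8 s

387.8 s


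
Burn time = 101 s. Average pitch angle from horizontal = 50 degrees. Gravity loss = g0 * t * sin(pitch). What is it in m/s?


GL = 9.81 * 101 * sin(50 deg) = 759 m/s

759 m/s


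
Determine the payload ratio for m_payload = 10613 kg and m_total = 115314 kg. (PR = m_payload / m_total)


PR = 10613 / 115314 = 0.092

0.092


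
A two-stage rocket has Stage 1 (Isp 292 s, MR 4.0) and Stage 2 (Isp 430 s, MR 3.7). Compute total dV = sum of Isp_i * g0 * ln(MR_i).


dV1 = 292 * 9.81 * ln(4.0) = 3971.1 m/s
dV2 = 430 * 9.81 * ln(3.7) = 5518.9 m/s
Total dV = 3971.1 + 5518.9 = 9490.0 m/s ~ 9490 m/s

9490 m/s


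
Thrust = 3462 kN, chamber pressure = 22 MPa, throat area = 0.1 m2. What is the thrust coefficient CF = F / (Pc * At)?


CF = 3462000 / (22e6 * 0.1) = 1.57

1.57


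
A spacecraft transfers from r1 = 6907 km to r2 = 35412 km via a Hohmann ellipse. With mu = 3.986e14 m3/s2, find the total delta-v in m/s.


V1 = sqrt(mu/r1) = 7596.68 m/s
dV1 = V1*(sqrt(2*r2/(r1+r2)) - 1) = 2230.9 m/s
V2 = sqrt(mu/r2) = 3355.01 m/s
dV2 = V2*(1 - sqrt(2*r1/(r1+r2))) = 1438.17 m/s
Total dV = 3669 m/s

3669 m/s


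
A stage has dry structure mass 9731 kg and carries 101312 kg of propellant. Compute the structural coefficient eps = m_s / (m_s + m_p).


eps = 9731 / (9731 + 101312) = 0.0876

0.0876


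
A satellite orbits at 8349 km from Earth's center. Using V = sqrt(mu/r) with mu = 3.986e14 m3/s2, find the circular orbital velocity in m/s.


V = sqrt(3.986e14 / 8349000) = 6910 m/s

6910 m/s


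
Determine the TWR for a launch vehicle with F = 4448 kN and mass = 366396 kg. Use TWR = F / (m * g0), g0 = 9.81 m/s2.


TWR = 4448000 / (366396 * 9.81) = 1.24

1.24


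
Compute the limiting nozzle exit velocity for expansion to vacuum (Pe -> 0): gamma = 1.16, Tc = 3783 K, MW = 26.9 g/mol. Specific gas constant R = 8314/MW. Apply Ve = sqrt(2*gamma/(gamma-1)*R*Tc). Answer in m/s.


R = 8314 / 26.9 = 309.07 J/(kg.K)
Ve = sqrt(2 * 1.16 / (1.16 - 1) * 309.07 * 3783) = 4117 m/s

4117 m/s


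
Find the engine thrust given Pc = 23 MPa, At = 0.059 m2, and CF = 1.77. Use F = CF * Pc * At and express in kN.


F = 1.77 * 23e6 * 0.059 = 2.4019e+06 N = 2401.9 kN

2401.9 kN


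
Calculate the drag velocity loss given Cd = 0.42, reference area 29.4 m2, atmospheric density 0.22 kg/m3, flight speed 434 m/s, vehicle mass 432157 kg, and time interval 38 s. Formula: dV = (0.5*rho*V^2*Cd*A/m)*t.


D = 0.5 * 0.22 * 434^2 * 0.42 * 29.4 = 255840.19 N
a = 255840.19 / 432157 = 0.592 m/s2
dV = 0.592 * 38 = 22.5 m/s

22.5 m/s


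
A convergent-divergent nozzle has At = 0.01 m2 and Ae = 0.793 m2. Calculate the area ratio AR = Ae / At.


AR = 0.793 / 0.01 = 79.3

79.3


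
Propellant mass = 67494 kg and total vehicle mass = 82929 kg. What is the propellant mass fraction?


PMF = 67494 / 82929 = 0.814

0.814


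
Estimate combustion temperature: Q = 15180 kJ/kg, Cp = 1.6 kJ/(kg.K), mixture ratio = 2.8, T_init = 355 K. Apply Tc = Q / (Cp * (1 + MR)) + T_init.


Tc = 15180 / (1.6 * (1 + 2.8)) + 355 = 2852 K

2852 K


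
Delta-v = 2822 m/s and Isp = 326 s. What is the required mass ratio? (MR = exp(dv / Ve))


Ve = 326 * 9.81 = 3198.06 m/s
MR = exp(2822 / 3198.06) = 2.417

2.417


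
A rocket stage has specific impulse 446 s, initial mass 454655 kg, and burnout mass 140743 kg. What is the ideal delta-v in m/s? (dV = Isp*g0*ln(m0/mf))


Ve = 446 * 9.81 = 4375.26 m/s
dV = 4375.26 * ln(454655/140743) = 5130 m/s

5130 m/s


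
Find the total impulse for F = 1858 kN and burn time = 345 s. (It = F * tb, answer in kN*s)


It = 1858 * 345 = 641010 kN*s

641010 kN*s


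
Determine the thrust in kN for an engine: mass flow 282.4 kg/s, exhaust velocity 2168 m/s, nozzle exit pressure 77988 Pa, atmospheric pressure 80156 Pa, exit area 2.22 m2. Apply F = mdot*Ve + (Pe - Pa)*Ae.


F = 282.4 * 2168 + (77988 - 80156) * 2.22 = 607430.0 N = 607.4 kN

607.4 kN


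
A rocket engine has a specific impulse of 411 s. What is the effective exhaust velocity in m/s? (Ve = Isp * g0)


Ve = Isp * g0 = 411 * 9.81 = 4031.9 m/s

4031.9 m/s


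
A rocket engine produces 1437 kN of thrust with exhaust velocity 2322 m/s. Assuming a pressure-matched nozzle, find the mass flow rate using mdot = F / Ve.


mdot = F / Ve = 1437000 / 2322 = 618.9 kg/s

618.9 kg/s


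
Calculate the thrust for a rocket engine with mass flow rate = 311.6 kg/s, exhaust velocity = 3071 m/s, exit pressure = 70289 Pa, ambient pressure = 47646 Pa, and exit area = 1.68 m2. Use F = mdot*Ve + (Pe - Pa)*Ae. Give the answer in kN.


F = 311.6 * 3071 + (70289 - 47646) * 1.68 = 994964.0 N = 995.0 kN

995.0 kN


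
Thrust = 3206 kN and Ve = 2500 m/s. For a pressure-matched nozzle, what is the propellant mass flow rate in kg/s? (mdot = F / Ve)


mdot = F / Ve = 3206000 / 2500 = 1282.4 kg/s

1282.4 kg/s


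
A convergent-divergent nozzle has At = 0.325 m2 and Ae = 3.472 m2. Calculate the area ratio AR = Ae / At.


AR = 3.472 / 0.325 = 10.7

10.7


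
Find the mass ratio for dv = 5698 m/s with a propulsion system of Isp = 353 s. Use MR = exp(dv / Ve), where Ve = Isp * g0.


Ve = 353 * 9.81 = 3462.93 m/s
MR = exp(5698 / 3462.93) = 5.183

5.183


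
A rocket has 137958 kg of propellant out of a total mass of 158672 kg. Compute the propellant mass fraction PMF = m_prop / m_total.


PMF = 137958 / 158672 = 0.869

0.869


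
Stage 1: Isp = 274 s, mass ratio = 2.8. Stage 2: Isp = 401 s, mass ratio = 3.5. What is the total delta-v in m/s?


dV1 = 274 * 9.81 * ln(2.8) = 2767.6 m/s
dV2 = 401 * 9.81 * ln(3.5) = 4928.1 m/s
Total dV = 2767.6 + 4928.1 = 7695.7 m/s ~ 7696 m/s

7696 m/s


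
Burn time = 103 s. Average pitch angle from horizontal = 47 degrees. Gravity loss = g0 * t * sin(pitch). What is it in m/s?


GL = 9.81 * 103 * sin(47 deg) = 739 m/s

739 m/s


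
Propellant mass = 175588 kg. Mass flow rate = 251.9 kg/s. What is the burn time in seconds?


tb = 175588 / 251.9 = 697.1 s

697.1 s


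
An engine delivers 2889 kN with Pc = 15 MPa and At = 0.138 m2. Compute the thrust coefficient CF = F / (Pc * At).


CF = 2889000 / (15e6 * 0.138) = 1.4

1.4


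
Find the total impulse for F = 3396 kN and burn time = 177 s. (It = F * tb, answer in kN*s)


It = 3396 * 177 = 601092 kN*s

601092 kN*s


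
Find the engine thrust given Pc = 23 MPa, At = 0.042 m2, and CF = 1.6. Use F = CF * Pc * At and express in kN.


F = 1.6 * 23e6 * 0.042 = 1.5456e+06 N = 1545.6 kN

1545.6 kN


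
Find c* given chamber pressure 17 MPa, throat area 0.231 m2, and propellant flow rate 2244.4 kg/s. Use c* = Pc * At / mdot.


c* = 17e6 * 0.231 / 2244.4 = 1750 m/s

1750 m/s


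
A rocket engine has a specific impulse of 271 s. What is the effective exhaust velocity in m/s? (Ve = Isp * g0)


Ve = Isp * g0 = 271 * 9.81 = 2658.5 m/s

2658.5 m/s


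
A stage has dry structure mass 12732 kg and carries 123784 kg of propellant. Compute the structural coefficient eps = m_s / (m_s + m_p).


eps = 12732 / (12732 + 123784) = 0.0933

0.0933


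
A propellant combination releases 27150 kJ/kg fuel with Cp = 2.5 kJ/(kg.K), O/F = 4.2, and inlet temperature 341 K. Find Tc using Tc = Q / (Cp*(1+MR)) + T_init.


Tc = 27150 / (2.5 * (1 + 4.2)) + 341 = 2429 K

2429 K


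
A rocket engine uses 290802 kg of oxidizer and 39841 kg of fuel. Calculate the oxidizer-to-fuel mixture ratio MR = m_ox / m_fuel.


MR = 290802 / 39841 = 7.3

7.3


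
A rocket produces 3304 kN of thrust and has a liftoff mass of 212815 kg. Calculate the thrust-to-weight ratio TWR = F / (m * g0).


TWR = 3304000 / (212815 * 9.81) = 1.58

1.58


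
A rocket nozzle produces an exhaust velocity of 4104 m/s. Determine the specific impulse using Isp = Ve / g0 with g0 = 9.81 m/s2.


Isp = Ve / g0 = 4104 / 9.81 = 418.3 s

418.3 s


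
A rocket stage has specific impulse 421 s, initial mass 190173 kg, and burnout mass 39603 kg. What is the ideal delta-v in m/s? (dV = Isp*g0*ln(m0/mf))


Ve = 421 * 9.81 = 4130.01 m/s
dV = 4130.01 * ln(190173/39603) = 6480 m/s

6480 m/s


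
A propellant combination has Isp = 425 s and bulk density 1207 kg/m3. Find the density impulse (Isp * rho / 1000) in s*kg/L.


rho*Isp = 425 * 1207 / 1000 = 513 s*kg/L

513 s*kg/L


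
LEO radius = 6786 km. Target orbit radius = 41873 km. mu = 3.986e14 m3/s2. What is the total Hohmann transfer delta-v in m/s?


V1 = sqrt(mu/r1) = 7664.11 m/s
dV1 = V1*(sqrt(2*r2/(r1+r2)) - 1) = 2390.43 m/s
V2 = sqrt(mu/r2) = 3085.33 m/s
dV2 = V2*(1 - sqrt(2*r1/(r1+r2))) = 1455.88 m/s
Total dV = 3846 m/s

3846 m/s


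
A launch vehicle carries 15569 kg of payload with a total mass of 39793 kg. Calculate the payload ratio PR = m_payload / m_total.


PR = 15569 / 39793 = 0.3912

0.3912


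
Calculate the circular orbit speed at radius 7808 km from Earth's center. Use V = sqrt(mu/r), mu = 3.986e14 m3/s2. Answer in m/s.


V = sqrt(3.986e14 / 7808000) = 7145 m/s

7145 m/s


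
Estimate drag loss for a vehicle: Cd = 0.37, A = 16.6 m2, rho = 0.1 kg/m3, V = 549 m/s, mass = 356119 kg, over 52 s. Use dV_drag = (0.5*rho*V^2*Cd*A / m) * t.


D = 0.5 * 0.1 * 549^2 * 0.37 * 16.6 = 92560.25 N
a = 92560.25 / 356119 = 0.2599 m/s2
dV = 0.2599 * 52 = 13.5 m/s

13.5 m/s


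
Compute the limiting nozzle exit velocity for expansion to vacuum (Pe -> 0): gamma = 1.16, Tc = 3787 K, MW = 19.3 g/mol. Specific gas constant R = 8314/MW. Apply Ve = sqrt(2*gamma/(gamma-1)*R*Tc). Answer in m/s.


R = 8314 / 19.3 = 430.78 J/(kg.K)
Ve = sqrt(2 * 1.16 / (1.16 - 1) * 430.78 * 3787) = 4864 m/s

4864 m/s


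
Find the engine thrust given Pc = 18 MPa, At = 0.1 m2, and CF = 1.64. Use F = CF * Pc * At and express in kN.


F = 1.64 * 18e6 * 0.1 = 2.9520e+06 N = 2952.0 kN

2952.0 kN


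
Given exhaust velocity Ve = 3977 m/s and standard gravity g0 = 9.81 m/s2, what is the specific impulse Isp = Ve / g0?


Isp = Ve / g0 = 3977 / 9.81 = 405.4 s

405.4 s


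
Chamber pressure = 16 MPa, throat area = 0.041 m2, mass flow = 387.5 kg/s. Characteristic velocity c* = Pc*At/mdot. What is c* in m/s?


c* = 16e6 * 0.041 / 387.5 = 1693 m/s

1693 m/s


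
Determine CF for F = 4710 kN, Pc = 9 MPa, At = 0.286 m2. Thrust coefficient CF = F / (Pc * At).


CF = 4710000 / (9e6 * 0.286) = 1.83

1.83


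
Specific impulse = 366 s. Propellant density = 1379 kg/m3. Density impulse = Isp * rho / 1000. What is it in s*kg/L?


rho*Isp = 366 * 1379 / 1000 = 505 s*kg/L

505 s*kg/L


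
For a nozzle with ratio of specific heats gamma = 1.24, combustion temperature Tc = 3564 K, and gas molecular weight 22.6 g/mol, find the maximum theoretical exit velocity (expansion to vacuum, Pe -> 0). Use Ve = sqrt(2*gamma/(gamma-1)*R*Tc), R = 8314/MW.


R = 8314 / 22.6 = 367.88 J/(kg.K)
Ve = sqrt(2 * 1.24 / (1.24 - 1) * 367.88 * 3564) = 3681 m/s

3681 m/s


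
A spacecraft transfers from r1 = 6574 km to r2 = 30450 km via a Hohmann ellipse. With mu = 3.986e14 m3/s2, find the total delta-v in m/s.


V1 = sqrt(mu/r1) = 7786.71 m/s
dV1 = V1*(sqrt(2*r2/(r1+r2)) - 1) = 2199.97 m/s
V2 = sqrt(mu/r2) = 3618.05 m/s
dV2 = V2*(1 - sqrt(2*r1/(r1+r2))) = 1461.98 m/s
Total dV = 3662 m/s

3662 m/s


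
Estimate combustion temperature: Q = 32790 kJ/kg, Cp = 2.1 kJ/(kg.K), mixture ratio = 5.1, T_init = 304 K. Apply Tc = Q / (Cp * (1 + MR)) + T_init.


Tc = 32790 / (2.1 * (1 + 5.1)) + 304 = 2864 K

2864 K


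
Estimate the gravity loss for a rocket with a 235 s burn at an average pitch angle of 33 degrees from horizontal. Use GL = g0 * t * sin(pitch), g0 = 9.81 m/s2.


GL = 9.81 * 235 * sin(33 deg) = 1256 m/s

1256 m/s


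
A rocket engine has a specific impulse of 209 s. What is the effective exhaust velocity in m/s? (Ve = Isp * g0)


Ve = Isp * g0 = 209 * 9.81 = 2050.3 m/s

2050.3 m/s


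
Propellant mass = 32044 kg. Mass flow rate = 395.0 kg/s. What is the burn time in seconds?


tb = 32044 / 395.0 = 81.1 s

81.1 s


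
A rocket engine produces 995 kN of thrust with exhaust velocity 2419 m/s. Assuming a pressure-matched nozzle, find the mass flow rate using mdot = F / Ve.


mdot = F / Ve = 995000 / 2419 = 411.3 kg/s

411.3 kg/s


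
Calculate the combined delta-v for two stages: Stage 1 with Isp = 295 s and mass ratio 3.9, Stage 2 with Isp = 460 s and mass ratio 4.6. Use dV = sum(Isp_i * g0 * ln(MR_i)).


dV1 = 295 * 9.81 * ln(3.9) = 3938.6 m/s
dV2 = 460 * 9.81 * ln(4.6) = 6886.5 m/s
Total dV = 3938.6 + 6886.5 = 10825.1 m/s ~ 10825 m/s

10825 m/s


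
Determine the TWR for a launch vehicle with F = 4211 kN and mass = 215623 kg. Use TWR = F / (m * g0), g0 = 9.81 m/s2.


TWR = 4211000 / (215623 * 9.81) = 1.99

1.99


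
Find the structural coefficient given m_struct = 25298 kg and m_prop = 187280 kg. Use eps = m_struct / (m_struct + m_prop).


eps = 25298 / (25298 + 187280) = 0.119

0.119


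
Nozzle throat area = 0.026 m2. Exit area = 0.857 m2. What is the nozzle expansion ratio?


AR = 0.857 / 0.026 = 33.0

33.0


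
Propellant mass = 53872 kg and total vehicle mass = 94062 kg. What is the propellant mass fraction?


PMF = 53872 / 94062 = 0.573

0.573


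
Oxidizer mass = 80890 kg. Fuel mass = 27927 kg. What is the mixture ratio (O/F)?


MR = 80890 / 27927 = 2.9

2.9


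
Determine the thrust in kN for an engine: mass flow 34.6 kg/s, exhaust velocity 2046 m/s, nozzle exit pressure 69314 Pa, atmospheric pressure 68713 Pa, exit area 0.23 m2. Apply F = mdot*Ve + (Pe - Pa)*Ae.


F = 34.6 * 2046 + (69314 - 68713) * 0.23 = 70930.0 N = 70.9 kN

70.9 kN
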